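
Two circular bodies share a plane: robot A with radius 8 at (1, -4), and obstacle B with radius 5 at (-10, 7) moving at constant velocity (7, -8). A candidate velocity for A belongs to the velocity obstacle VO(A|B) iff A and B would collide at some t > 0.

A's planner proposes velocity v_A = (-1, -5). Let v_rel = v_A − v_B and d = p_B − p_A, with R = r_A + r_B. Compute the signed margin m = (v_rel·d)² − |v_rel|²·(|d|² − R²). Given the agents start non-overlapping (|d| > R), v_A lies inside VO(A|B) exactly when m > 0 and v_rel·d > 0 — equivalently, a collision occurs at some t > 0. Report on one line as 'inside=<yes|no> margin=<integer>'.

d = (-11, 11),  |d|² = 242;  R = 8+5 = 13,  c = 242−13² = 73
v_rel = (-8, 3),  |v_rel|² = 73;  v_rel·d = (-8)·(-11) + (3)·(11) = 121
73·t² − 242·t + 73 = 0  ⇒  m = 121² − 73·73 = 9312
m = 9312 > 0,  v_rel·d = 121 > 0  ⇒  inside

inside=yes margin=9312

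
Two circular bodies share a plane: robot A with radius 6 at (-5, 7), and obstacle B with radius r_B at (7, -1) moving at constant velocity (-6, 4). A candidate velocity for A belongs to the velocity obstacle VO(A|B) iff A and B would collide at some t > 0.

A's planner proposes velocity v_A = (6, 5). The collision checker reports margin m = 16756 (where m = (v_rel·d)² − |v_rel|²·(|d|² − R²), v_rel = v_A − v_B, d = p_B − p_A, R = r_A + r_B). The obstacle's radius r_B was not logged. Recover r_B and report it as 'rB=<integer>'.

m = 16756
d = (12, -8);  v_rel = (12, 1),  |v_rel|² = 145
v_rel×d = (12)·(-8) − (1)·(12) = -108
since m = R²·145 − (-108)²:  R² = (11664 + 16756) / 145 = 196
R = √196 = 14  ⇒  r_B = 14 − 6 = 8

rB=8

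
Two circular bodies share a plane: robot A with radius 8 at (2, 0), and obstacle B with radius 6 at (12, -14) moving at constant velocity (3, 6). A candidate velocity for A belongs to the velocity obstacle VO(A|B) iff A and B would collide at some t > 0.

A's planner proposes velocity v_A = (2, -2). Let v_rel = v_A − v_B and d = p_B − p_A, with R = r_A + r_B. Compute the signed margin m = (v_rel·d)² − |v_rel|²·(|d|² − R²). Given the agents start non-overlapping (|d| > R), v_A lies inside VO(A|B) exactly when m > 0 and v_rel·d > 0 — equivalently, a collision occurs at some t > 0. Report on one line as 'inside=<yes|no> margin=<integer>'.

d = (10, -14),  |d|² = 296;  R = 8+6 = 14,  c = 296−14² = 100
v_rel = (-1, -8),  |v_rel|² = 65;  v_rel·d = (-1)·(10) + (-8)·(-14) = 102
65·t² − 204·t + 100 = 0  ⇒  m = 102² − 65·100 = 3904
m = 3904 > 0,  v_rel·d = 102 > 0  ⇒  inside

inside=yes margin=3904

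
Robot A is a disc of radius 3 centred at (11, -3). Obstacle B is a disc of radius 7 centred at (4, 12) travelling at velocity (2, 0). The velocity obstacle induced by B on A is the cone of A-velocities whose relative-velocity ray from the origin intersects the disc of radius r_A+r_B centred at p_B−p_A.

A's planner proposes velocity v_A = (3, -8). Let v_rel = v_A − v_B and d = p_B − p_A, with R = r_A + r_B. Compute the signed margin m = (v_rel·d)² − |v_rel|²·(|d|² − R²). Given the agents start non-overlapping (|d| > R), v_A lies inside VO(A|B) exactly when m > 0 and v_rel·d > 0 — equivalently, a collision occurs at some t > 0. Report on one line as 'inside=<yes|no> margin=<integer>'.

d = (-7, 15),  |d|² = 274;  R = 3+7 = 10,  c = 274−10² = 174
v_rel = (1, -8),  |v_rel|² = 65;  v_rel·d = (1)·(-7) + (-8)·(15) = -127
65·t² + 254·t + 174 = 0  ⇒  m = (-127)² − 65·174 = 4819
m = 4819 > 0,  v_rel·d = -127 < 0  ⇒  outside

inside=no margin=4819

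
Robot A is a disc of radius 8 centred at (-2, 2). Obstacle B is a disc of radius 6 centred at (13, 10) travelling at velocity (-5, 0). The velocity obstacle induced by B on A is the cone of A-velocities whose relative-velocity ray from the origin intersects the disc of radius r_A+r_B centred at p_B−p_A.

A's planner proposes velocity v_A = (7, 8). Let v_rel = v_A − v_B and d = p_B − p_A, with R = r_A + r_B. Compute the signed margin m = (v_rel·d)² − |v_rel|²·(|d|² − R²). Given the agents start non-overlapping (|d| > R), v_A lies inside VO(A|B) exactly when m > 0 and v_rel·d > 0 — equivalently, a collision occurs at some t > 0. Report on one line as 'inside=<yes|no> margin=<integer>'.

d = (15, 8),  |d|² = 289;  R = 8+6 = 14,  c = 289−14² = 93
v_rel = (12, 8),  |v_rel|² = 208;  v_rel·d = (12)·(15) + (8)·(8) = 244
208·t² − 488·t + 93 = 0  ⇒  m = 244² − 208·93 = 40192
m = 40192 > 0,  v_rel·d = 244 > 0  ⇒  inside

inside=yes margin=40192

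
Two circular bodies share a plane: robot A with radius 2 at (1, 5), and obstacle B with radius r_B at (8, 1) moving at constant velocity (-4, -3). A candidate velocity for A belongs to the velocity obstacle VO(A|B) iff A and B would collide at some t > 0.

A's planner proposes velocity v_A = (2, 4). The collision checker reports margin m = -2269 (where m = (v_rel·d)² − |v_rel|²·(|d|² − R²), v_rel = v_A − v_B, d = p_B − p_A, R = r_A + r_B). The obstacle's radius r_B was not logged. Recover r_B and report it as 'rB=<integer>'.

m = -2269
d = (7, -4);  v_rel = (6, 7),  |v_rel|² = 85
v_rel×d = (6)·(-4) − (7)·(7) = -73
since m = R²·85 − (-73)²:  R² = (5329 + -2269) / 85 = 36
R = √36 = 6  ⇒  r_B = 6 − 2 = 4

rB=4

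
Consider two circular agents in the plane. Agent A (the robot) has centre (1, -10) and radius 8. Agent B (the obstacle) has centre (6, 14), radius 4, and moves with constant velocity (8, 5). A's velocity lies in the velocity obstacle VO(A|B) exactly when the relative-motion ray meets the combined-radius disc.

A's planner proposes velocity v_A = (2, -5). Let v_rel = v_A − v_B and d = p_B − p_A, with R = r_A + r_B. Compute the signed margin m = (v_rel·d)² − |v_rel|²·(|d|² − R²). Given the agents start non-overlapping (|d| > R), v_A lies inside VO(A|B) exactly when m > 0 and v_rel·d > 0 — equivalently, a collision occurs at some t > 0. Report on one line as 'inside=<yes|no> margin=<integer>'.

d = (5, 24),  |d|² = 601;  R = 8+4 = 12,  c = 601−12² = 457
v_rel = (-6, -10),  |v_rel|² = 136;  v_rel·d = (-6)·(5) + (-10)·(24) = -270
136·t² + 540·t + 457 = 0  ⇒  m = (-270)² − 136·457 = 10748
m = 10748 > 0,  v_rel·d = -270 < 0  ⇒  outside

inside=no margin=10748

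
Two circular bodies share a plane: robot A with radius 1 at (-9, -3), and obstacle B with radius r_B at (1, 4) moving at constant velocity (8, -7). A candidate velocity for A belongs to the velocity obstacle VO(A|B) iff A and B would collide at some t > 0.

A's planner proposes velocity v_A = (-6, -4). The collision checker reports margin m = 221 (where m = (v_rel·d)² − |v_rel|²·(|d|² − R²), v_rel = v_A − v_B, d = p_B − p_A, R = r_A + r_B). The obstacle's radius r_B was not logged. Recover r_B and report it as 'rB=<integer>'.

m = 221
d = (10, 7);  v_rel = (-14, 3),  |v_rel|² = 205
v_rel×d = (-14)·(7) − (3)·(10) = -128
since m = R²·205 − (-128)²:  R² = (16384 + 221) / 205 = 81
R = √81 = 9  ⇒  r_B = 9 − 1 = 8

rB=8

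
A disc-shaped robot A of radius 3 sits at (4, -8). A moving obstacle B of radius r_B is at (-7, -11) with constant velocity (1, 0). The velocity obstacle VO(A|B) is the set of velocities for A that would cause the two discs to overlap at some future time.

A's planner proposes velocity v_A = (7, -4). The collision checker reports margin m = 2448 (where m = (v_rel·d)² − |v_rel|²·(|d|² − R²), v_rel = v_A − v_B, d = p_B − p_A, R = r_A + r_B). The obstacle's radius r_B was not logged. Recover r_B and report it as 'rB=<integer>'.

m = 2448
d = (-11, -3);  v_rel = (6, -4),  |v_rel|² = 52
v_rel×d = (6)·(-3) − (-4)·(-11) = -62
since m = R²·52 − (-62)²:  R² = (3844 + 2448) / 52 = 121
R = √121 = 11  ⇒  r_B = 11 − 3 = 8

rB=8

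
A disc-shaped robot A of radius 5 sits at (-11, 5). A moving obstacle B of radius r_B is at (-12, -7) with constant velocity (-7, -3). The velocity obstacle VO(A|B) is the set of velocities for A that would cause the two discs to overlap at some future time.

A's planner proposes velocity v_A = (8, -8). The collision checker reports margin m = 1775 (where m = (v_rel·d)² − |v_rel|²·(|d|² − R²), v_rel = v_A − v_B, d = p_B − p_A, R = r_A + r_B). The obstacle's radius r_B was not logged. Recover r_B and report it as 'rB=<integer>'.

m = 1775
d = (-1, -12);  v_rel = (15, -5),  |v_rel|² = 250
v_rel×d = (15)·(-12) − (-5)·(-1) = -185
since m = R²·250 − (-185)²:  R² = (34225 + 1775) / 250 = 144
R = √144 = 12  ⇒  r_B = 12 − 5 = 7

rB=7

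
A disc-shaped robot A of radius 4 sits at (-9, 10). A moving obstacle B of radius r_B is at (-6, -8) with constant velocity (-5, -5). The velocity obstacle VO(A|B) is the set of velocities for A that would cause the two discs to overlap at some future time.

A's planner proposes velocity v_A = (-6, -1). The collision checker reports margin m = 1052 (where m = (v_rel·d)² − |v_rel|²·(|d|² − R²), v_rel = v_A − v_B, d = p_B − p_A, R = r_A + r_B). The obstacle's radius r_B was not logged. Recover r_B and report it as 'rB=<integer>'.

m = 1052
d = (3, -18);  v_rel = (-1, 4),  |v_rel|² = 17
v_rel×d = (-1)·(-18) − (4)·(3) = 6
since m = R²·17 − 6²:  R² = (36 + 1052) / 17 = 64
R = √64 = 8  ⇒  r_B = 8 − 4 = 4

rB=4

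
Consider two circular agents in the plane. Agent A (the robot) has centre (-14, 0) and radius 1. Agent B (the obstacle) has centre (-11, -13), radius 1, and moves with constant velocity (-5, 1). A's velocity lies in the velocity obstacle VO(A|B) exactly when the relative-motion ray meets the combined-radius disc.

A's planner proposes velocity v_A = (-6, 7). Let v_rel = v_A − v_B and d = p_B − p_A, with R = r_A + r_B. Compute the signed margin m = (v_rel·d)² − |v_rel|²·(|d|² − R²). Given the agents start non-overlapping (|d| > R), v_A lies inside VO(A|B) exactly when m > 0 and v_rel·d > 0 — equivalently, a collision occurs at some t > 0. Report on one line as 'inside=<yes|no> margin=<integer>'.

d = (3, -13),  |d|² = 178;  R = 1+1 = 2,  c = 178−2² = 174
v_rel = (-1, 6),  |v_rel|² = 37;  v_rel·d = (-1)·(3) + (6)·(-13) = -81
37·t² + 162·t + 174 = 0  ⇒  m = (-81)² − 37·174 = 123
m = 123 > 0,  v_rel·d = -81 < 0  ⇒  outside

inside=no margin=123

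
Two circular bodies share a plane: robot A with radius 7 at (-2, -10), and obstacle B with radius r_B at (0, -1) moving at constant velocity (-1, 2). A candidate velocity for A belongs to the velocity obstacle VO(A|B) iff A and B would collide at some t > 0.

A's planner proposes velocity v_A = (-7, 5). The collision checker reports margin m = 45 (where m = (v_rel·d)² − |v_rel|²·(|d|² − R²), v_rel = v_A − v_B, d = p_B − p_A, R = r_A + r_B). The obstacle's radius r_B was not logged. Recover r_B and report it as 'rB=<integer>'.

m = 45
d = (2, 9);  v_rel = (-6, 3),  |v_rel|² = 45
v_rel×d = (-6)·(9) − (3)·(2) = -60
since m = R²·45 − (-60)²:  R² = (3600 + 45) / 45 = 81
R = √81 = 9  ⇒  r_B = 9 − 7 = 2

rB=2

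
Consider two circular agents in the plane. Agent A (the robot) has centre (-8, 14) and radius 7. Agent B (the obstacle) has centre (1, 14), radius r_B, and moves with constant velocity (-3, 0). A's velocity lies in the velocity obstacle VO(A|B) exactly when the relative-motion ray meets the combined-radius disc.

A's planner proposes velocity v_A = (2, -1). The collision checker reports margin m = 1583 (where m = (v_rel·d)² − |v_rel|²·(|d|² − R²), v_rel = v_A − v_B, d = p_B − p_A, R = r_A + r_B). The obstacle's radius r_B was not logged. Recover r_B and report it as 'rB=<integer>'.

m = 1583
d = (9, 0);  v_rel = (5, -1),  |v_rel|² = 26
v_rel×d = (5)·(0) − (-1)·(9) = 9
since m = R²·26 − 9²:  R² = (81 + 1583) / 26 = 64
R = √64 = 8  ⇒  r_B = 8 − 7 = 1

rB=1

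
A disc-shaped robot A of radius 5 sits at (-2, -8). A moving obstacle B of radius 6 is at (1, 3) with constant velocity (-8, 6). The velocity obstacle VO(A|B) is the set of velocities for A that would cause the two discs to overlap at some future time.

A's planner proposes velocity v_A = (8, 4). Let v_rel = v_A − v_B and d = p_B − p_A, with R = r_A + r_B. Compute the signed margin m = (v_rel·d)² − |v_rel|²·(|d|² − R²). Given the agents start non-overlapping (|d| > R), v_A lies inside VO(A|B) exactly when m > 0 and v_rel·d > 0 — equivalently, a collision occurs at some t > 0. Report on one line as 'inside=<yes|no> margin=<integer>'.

d = (3, 11),  |d|² = 130;  R = 5+6 = 11,  c = 130−11² = 9
v_rel = (16, -2),  |v_rel|² = 260;  v_rel·d = (16)·(3) + (-2)·(11) = 26
260·t² − 52·t + 9 = 0  ⇒  m = 26² − 260·9 = -1664
m = -1664 < 0,  v_rel·d = 26 > 0  ⇒  outside

inside=no margin=-1664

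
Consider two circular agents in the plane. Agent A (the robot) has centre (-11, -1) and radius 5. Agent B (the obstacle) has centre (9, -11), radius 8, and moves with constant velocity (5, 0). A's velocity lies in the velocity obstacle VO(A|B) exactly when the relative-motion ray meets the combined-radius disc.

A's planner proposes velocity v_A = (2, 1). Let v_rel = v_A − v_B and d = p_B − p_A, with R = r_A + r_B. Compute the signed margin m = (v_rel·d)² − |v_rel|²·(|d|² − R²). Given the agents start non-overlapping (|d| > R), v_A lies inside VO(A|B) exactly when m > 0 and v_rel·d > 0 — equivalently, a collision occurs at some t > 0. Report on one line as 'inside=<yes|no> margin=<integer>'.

d = (20, -10),  |d|² = 500;  R = 5+8 = 13,  c = 500−13² = 331
v_rel = (-3, 1),  |v_rel|² = 10;  v_rel·d = (-3)·(20) + (1)·(-10) = -70
10·t² + 140·t + 331 = 0  ⇒  m = (-70)² − 10·331 = 1590
m = 1590 > 0,  v_rel·d = -70 < 0  ⇒  outside

inside=no margin=1590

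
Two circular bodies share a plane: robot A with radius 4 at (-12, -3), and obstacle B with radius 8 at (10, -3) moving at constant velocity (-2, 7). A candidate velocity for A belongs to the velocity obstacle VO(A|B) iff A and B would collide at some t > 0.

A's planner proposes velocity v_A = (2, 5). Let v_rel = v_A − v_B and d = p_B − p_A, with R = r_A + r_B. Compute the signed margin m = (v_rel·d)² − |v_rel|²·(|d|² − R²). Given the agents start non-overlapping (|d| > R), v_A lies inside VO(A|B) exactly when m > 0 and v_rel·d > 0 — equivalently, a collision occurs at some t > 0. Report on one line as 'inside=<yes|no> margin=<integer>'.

d = (22, 0),  |d|² = 484;  R = 4+8 = 12,  c = 484−12² = 340
v_rel = (4, -2),  |v_rel|² = 20;  v_rel·d = (4)·(22) + (-2)·(0) = 88
20·t² − 176·t + 340 = 0  ⇒  m = 88² − 20·340 = 944
m = 944 > 0,  v_rel·d = 88 > 0  ⇒  inside

inside=yes margin=944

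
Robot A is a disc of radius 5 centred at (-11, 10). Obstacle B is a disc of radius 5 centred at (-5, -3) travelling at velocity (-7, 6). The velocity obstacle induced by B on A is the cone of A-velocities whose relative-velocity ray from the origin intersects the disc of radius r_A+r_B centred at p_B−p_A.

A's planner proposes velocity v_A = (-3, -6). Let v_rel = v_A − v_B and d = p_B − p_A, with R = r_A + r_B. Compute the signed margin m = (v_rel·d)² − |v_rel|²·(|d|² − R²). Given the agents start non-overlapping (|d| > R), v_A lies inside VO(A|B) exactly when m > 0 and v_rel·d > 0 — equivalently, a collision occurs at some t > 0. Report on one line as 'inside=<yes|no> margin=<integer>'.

d = (6, -13),  |d|² = 205;  R = 5+5 = 10,  c = 205−10² = 105
v_rel = (4, -12),  |v_rel|² = 160;  v_rel·d = (4)·(6) + (-12)·(-13) = 180
160·t² − 360·t + 105 = 0  ⇒  m = 180² − 160·105 = 15600
m = 15600 > 0,  v_rel·d = 180 > 0  ⇒  inside

inside=yes margin=15600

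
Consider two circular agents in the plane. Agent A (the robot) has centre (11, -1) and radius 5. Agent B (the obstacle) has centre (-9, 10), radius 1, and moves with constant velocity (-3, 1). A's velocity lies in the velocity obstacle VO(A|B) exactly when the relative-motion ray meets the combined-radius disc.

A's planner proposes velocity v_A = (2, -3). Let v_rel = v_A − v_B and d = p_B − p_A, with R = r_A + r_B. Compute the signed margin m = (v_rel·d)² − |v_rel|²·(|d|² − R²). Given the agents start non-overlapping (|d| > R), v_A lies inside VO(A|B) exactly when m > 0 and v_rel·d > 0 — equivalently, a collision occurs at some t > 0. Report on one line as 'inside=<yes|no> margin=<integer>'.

d = (-20, 11),  |d|² = 521;  R = 5+1 = 6,  c = 521−6² = 485
v_rel = (5, -4),  |v_rel|² = 41;  v_rel·d = (5)·(-20) + (-4)·(11) = -144
41·t² + 288·t + 485 = 0  ⇒  m = (-144)² − 41·485 = 851
m = 851 > 0,  v_rel·d = -144 < 0  ⇒  outside

inside=no margin=851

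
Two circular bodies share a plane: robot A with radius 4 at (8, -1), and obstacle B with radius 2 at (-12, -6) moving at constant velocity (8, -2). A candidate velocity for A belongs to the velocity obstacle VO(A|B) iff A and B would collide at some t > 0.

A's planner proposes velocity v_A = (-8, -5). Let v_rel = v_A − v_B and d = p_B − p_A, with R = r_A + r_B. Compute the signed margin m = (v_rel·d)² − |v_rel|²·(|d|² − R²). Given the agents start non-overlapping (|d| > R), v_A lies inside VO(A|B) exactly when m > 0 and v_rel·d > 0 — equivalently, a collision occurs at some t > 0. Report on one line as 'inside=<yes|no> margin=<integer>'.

d = (-20, -5),  |d|² = 425;  R = 4+2 = 6,  c = 425−6² = 389
v_rel = (-16, -3),  |v_rel|² = 265;  v_rel·d = (-16)·(-20) + (-3)·(-5) = 335
265·t² − 670·t + 389 = 0  ⇒  m = 335² − 265·389 = 9140
m = 9140 > 0,  v_rel·d = 335 > 0  ⇒  inside

inside=yes margin=9140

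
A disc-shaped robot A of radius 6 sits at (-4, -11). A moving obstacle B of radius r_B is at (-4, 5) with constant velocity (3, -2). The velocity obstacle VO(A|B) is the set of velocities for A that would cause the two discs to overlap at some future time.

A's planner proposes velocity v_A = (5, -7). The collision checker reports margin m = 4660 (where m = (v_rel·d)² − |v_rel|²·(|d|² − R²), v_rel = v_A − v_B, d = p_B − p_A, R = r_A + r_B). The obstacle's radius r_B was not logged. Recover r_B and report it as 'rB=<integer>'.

m = 4660
d = (0, 16);  v_rel = (2, -5),  |v_rel|² = 29
v_rel×d = (2)·(16) − (-5)·(0) = 32
since m = R²·29 − 32²:  R² = (1024 + 4660) / 29 = 196
R = √196 = 14  ⇒  r_B = 14 − 6 = 8

rB=8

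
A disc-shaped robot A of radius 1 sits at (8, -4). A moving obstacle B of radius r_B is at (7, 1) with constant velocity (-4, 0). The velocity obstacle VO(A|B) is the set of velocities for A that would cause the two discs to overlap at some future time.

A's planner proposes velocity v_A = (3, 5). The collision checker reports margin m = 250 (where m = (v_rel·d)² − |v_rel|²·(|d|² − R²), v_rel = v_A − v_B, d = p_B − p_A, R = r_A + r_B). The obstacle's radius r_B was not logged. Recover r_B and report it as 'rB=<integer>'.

m = 250
d = (-1, 5);  v_rel = (7, 5),  |v_rel|² = 74
v_rel×d = (7)·(5) − (5)·(-1) = 40
since m = R²·74 − 40²:  R² = (1600 + 250) / 74 = 25
R = √25 = 5  ⇒  r_B = 5 − 1 = 4

rB=4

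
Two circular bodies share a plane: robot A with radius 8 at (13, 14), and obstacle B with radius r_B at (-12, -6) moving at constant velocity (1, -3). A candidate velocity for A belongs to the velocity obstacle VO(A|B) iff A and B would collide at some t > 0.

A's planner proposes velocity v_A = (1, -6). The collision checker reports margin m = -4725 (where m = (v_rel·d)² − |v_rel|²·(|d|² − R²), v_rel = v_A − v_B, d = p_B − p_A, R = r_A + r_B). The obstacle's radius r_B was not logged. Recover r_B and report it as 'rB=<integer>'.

m = -4725
d = (-25, -20);  v_rel = (0, -3),  |v_rel|² = 9
v_rel×d = (0)·(-20) − (-3)·(-25) = -75
since m = R²·9 − (-75)²:  R² = (5625 + -4725) / 9 = 100
R = √100 = 10  ⇒  r_B = 10 − 8 = 2

rB=2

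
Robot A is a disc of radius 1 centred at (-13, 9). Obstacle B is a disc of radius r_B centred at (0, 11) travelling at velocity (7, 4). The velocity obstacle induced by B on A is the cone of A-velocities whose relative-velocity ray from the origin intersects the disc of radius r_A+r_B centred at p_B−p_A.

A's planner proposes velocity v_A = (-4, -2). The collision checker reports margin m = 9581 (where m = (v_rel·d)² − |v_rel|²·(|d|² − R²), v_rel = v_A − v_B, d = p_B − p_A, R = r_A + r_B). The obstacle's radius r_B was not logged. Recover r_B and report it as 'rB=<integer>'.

m = 9581
d = (13, 2);  v_rel = (-11, -6),  |v_rel|² = 157
v_rel×d = (-11)·(2) − (-6)·(13) = 56
since m = R²·157 − 56²:  R² = (3136 + 9581) / 157 = 81
R = √81 = 9  ⇒  r_B = 9 − 1 = 8

rB=8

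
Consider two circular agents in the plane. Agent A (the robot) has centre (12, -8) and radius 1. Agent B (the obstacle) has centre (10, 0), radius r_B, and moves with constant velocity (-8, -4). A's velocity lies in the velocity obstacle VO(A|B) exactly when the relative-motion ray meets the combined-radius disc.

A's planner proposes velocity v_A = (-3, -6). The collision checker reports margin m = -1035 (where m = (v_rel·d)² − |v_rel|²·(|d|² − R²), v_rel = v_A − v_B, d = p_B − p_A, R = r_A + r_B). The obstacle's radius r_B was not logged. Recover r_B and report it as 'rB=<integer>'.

m = -1035
d = (-2, 8);  v_rel = (5, -2),  |v_rel|² = 29
v_rel×d = (5)·(8) − (-2)·(-2) = 36
since m = R²·29 − 36²:  R² = (1296 + -1035) / 29 = 9
R = √9 = 3  ⇒  r_B = 3 − 1 = 2

rB=2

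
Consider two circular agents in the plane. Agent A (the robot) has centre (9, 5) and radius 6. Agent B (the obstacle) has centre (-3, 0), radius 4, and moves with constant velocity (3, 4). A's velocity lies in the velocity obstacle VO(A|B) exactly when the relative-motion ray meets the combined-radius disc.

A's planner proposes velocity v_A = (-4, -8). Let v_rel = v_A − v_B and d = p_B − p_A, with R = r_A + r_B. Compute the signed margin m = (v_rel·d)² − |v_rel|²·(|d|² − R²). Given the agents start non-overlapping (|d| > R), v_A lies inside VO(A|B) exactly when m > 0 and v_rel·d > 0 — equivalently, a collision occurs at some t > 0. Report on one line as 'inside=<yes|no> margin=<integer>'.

d = (-12, -5),  |d|² = 169;  R = 6+4 = 10,  c = 169−10² = 69
v_rel = (-7, -12),  |v_rel|² = 193;  v_rel·d = (-7)·(-12) + (-12)·(-5) = 144
193·t² − 288·t + 69 = 0  ⇒  m = 144² − 193·69 = 7419
m = 7419 > 0,  v_rel·d = 144 > 0  ⇒  inside

inside=yes margin=7419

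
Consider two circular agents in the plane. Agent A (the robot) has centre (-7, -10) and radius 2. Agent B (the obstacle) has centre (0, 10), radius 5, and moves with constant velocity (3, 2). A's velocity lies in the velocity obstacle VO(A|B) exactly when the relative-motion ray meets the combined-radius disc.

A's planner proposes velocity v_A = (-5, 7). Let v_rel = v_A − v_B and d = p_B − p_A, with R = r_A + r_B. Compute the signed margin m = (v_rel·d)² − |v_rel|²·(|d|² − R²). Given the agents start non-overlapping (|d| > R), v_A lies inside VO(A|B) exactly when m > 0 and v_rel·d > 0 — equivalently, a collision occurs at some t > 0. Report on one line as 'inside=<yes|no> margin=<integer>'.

d = (7, 20),  |d|² = 449;  R = 2+5 = 7,  c = 449−7² = 400
v_rel = (-8, 5),  |v_rel|² = 89;  v_rel·d = (-8)·(7) + (5)·(20) = 44
89·t² − 88·t + 400 = 0  ⇒  m = 44² − 89·400 = -33664
m = -33664 < 0,  v_rel·d = 44 > 0  ⇒  outside

inside=no margin=-33664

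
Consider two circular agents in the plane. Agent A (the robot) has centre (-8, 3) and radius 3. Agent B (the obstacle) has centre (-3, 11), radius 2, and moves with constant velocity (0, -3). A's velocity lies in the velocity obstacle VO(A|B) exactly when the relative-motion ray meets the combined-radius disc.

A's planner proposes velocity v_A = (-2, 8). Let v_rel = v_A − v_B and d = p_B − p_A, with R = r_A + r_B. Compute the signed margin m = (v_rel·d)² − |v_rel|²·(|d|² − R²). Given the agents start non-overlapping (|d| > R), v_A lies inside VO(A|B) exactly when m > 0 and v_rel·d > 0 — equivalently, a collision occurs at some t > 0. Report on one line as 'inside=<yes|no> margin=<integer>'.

d = (5, 8),  |d|² = 89;  R = 3+2 = 5,  c = 89−5² = 64
v_rel = (-2, 11),  |v_rel|² = 125;  v_rel·d = (-2)·(5) + (11)·(8) = 78
125·t² − 156·t + 64 = 0  ⇒  m = 78² − 125·64 = -1916
m = -1916 < 0,  v_rel·d = 78 > 0  ⇒  outside

inside=no margin=-1916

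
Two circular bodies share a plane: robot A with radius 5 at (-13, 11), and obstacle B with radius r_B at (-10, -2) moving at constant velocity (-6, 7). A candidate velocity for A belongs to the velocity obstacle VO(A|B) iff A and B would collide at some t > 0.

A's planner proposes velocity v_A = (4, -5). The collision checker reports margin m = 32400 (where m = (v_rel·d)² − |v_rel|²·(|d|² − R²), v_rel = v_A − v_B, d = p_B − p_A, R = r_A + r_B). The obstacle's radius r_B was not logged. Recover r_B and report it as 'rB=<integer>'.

m = 32400
d = (3, -13);  v_rel = (10, -12),  |v_rel|² = 244
v_rel×d = (10)·(-13) − (-12)·(3) = -94
since m = R²·244 − (-94)²:  R² = (8836 + 32400) / 244 = 169
R = √169 = 13  ⇒  r_B = 13 − 5 = 8

rB=8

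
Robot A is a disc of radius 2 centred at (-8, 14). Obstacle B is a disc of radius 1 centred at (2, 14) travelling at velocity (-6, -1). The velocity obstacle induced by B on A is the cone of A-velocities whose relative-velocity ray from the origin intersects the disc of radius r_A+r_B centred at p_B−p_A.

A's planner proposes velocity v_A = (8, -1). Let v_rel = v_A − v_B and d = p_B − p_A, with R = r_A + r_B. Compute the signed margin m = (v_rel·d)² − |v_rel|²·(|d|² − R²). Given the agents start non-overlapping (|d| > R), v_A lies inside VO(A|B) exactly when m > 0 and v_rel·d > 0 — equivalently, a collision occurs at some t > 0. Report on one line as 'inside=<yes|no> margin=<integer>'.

d = (10, 0),  |d|² = 100;  R = 2+1 = 3,  c = 100−3² = 91
v_rel = (14, 0),  |v_rel|² = 196;  v_rel·d = (14)·(10) + (0)·(0) = 140
196·t² − 280·t + 91 = 0  ⇒  m = 140² − 196·91 = 1764
m = 1764 > 0,  v_rel·d = 140 > 0  ⇒  inside

inside=yes margin=1764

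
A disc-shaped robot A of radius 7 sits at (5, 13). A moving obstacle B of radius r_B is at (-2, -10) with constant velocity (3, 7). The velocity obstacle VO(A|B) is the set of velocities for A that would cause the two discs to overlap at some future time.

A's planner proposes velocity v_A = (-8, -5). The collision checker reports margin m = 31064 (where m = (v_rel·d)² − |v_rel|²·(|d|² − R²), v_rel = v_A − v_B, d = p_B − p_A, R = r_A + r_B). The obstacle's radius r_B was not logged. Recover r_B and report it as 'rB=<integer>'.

m = 31064
d = (-7, -23);  v_rel = (-11, -12),  |v_rel|² = 265
v_rel×d = (-11)·(-23) − (-12)·(-7) = 169
since m = R²·265 − 169²:  R² = (28561 + 31064) / 265 = 225
R = √225 = 15  ⇒  r_B = 15 − 7 = 8

rB=8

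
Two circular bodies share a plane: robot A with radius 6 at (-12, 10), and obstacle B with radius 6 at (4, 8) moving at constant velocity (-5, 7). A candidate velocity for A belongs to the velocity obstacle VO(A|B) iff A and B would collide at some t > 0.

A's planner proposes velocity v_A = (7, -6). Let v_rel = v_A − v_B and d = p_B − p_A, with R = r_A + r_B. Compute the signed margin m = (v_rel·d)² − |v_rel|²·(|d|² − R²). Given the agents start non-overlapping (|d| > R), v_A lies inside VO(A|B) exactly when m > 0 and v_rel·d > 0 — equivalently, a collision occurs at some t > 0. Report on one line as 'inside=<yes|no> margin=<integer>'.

d = (16, -2),  |d|² = 260;  R = 6+6 = 12,  c = 260−12² = 116
v_rel = (12, -13),  |v_rel|² = 313;  v_rel·d = (12)·(16) + (-13)·(-2) = 218
313·t² − 436·t + 116 = 0  ⇒  m = 218² − 313·116 = 11216
m = 11216 > 0,  v_rel·d = 218 > 0  ⇒  inside

inside=yes margin=11216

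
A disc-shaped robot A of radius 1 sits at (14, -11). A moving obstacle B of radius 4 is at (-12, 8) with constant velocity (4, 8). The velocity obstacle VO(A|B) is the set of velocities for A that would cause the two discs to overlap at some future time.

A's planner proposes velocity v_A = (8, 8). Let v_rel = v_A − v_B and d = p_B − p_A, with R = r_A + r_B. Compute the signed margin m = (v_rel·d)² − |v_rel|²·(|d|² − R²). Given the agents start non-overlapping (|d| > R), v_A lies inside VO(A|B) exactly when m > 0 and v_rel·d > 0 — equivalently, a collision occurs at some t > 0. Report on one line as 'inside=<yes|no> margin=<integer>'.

d = (-26, 19),  |d|² = 1037;  R = 1+4 = 5,  c = 1037−5² = 1012
v_rel = (4, 0),  |v_rel|² = 16;  v_rel·d = (4)·(-26) + (0)·(19) = -104
16·t² + 208·t + 1012 = 0  ⇒  m = (-104)² − 16·1012 = -5376
m = -5376 < 0,  v_rel·d = -104 < 0  ⇒  outside

inside=no margin=-5376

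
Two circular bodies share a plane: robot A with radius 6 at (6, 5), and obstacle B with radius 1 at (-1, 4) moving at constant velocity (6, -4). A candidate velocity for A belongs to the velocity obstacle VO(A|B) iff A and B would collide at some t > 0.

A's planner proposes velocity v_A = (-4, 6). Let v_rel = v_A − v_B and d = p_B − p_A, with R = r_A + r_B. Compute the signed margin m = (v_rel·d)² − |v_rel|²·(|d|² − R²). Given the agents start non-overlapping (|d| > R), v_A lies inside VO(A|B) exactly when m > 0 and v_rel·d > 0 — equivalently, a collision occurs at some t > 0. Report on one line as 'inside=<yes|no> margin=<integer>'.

d = (-7, -1),  |d|² = 50;  R = 6+1 = 7,  c = 50−7² = 1
v_rel = (-10, 10),  |v_rel|² = 200;  v_rel·d = (-10)·(-7) + (10)·(-1) = 60
200·t² − 120·t + 1 = 0  ⇒  m = 60² − 200·1 = 3400
m = 3400 > 0,  v_rel·d = 60 > 0  ⇒  inside

inside=yes margin=3400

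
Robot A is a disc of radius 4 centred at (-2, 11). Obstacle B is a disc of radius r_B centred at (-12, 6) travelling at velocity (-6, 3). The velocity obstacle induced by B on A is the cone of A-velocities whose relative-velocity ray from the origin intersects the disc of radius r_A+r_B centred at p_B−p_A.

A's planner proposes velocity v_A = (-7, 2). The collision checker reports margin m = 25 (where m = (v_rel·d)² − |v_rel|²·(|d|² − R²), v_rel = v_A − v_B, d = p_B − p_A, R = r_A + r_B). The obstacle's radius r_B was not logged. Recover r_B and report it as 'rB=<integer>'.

m = 25
d = (-10, -5);  v_rel = (-1, -1),  |v_rel|² = 2
v_rel×d = (-1)·(-5) − (-1)·(-10) = -5
since m = R²·2 − (-5)²:  R² = (25 + 25) / 2 = 25
R = √25 = 5  ⇒  r_B = 5 − 4 = 1

rB=1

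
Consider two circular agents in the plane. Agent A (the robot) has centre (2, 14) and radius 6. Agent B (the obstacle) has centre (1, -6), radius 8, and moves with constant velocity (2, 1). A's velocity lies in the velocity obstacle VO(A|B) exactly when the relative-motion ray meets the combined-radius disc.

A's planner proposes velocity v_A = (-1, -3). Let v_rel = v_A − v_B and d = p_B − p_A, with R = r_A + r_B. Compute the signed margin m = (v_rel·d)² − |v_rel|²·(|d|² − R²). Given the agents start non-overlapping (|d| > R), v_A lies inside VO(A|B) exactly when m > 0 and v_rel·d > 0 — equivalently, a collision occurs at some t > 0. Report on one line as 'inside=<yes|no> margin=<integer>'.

d = (-1, -20),  |d|² = 401;  R = 6+8 = 14,  c = 401−14² = 205
v_rel = (-3, -4),  |v_rel|² = 25;  v_rel·d = (-3)·(-1) + (-4)·(-20) = 83
25·t² − 166·t + 205 = 0  ⇒  m = 83² − 25·205 = 1764
m = 1764 > 0,  v_rel·d = 83 > 0  ⇒  inside

inside=yes margin=1764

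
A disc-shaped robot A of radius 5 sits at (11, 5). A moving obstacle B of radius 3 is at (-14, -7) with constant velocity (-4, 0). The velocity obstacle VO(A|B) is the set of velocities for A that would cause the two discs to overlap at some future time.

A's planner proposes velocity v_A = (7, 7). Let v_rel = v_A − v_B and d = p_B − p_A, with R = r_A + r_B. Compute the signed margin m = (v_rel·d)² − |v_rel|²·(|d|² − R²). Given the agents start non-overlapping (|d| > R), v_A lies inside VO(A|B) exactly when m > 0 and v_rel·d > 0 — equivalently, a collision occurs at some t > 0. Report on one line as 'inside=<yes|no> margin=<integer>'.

d = (-25, -12),  |d|² = 769;  R = 5+3 = 8,  c = 769−8² = 705
v_rel = (11, 7),  |v_rel|² = 170;  v_rel·d = (11)·(-25) + (7)·(-12) = -359
170·t² + 718·t + 705 = 0  ⇒  m = (-359)² − 170·705 = 9031
m = 9031 > 0,  v_rel·d = -359 < 0  ⇒  outside

inside=no margin=9031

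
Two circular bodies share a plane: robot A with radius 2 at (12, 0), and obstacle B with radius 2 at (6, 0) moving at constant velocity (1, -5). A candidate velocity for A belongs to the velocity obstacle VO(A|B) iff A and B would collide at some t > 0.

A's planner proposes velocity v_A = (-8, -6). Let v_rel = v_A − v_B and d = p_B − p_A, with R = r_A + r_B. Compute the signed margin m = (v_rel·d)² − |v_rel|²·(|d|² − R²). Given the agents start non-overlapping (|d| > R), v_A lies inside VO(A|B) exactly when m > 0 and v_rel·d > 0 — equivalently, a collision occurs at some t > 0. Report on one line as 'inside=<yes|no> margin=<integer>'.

d = (-6, 0),  |d|² = 36;  R = 2+2 = 4,  c = 36−4² = 20
v_rel = (-9, -1),  |v_rel|² = 82;  v_rel·d = (-9)·(-6) + (-1)·(0) = 54
82·t² − 108·t + 20 = 0  ⇒  m = 54² − 82·20 = 1276
m = 1276 > 0,  v_rel·d = 54 > 0  ⇒  inside

inside=yes margin=1276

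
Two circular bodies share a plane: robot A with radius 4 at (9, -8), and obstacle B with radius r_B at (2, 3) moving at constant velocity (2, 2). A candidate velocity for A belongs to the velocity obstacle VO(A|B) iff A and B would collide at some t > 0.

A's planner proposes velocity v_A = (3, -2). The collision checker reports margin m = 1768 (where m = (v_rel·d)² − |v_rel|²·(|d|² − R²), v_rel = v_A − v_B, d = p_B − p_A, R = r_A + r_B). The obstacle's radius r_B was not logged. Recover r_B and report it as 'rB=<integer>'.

m = 1768
d = (-7, 11);  v_rel = (1, -4),  |v_rel|² = 17
v_rel×d = (1)·(11) − (-4)·(-7) = -17
since m = R²·17 − (-17)²:  R² = (289 + 1768) / 17 = 121
R = √121 = 11  ⇒  r_B = 11 − 4 = 7

rB=7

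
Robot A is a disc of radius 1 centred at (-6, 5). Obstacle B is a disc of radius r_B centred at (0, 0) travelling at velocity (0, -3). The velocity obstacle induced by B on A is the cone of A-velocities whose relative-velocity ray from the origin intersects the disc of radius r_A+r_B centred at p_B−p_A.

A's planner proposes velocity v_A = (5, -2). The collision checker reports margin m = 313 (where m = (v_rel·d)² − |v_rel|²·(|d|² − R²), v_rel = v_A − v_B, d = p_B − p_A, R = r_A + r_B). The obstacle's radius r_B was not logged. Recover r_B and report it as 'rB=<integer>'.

m = 313
d = (6, -5);  v_rel = (5, 1),  |v_rel|² = 26
v_rel×d = (5)·(-5) − (1)·(6) = -31
since m = R²·26 − (-31)²:  R² = (961 + 313) / 26 = 49
R = √49 = 7  ⇒  r_B = 7 − 1 = 6

rB=6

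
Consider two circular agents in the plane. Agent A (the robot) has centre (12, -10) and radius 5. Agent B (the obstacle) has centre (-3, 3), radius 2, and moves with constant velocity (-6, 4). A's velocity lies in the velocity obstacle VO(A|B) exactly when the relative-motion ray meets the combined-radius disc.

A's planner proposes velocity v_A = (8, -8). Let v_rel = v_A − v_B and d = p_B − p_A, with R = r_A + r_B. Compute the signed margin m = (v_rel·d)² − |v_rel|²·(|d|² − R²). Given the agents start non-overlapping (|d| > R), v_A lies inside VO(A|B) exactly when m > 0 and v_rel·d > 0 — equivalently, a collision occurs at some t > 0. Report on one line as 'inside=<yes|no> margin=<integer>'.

d = (-15, 13),  |d|² = 394;  R = 5+2 = 7,  c = 394−7² = 345
v_rel = (14, -12),  |v_rel|² = 340;  v_rel·d = (14)·(-15) + (-12)·(13) = -366
340·t² + 732·t + 345 = 0  ⇒  m = (-366)² − 340·345 = 16656
m = 16656 > 0,  v_rel·d = -366 < 0  ⇒  outside

inside=no margin=16656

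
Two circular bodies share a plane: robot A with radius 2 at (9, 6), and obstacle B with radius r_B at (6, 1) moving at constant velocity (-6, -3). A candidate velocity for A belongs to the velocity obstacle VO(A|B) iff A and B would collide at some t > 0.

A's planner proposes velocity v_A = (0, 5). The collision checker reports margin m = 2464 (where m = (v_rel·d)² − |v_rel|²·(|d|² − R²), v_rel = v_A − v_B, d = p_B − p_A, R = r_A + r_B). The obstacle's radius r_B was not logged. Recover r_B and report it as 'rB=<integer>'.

m = 2464
d = (-3, -5);  v_rel = (6, 8),  |v_rel|² = 100
v_rel×d = (6)·(-5) − (8)·(-3) = -6
since m = R²·100 − (-6)²:  R² = (36 + 2464) / 100 = 25
R = √25 = 5  ⇒  r_B = 5 − 2 = 3

rB=3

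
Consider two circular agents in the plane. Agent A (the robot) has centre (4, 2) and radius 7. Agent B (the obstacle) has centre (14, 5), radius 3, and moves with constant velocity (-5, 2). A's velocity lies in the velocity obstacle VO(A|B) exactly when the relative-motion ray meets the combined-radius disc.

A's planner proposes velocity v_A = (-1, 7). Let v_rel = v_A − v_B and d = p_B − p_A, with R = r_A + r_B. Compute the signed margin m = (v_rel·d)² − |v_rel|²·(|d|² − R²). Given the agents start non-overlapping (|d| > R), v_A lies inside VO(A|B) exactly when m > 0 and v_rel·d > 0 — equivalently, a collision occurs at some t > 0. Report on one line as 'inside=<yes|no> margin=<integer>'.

d = (10, 3),  |d|² = 109;  R = 7+3 = 10,  c = 109−10² = 9
v_rel = (4, 5),  |v_rel|² = 41;  v_rel·d = (4)·(10) + (5)·(3) = 55
41·t² − 110·t + 9 = 0  ⇒  m = 55² − 41·9 = 2656
m = 2656 > 0,  v_rel·d = 55 > 0  ⇒  inside

inside=yes margin=2656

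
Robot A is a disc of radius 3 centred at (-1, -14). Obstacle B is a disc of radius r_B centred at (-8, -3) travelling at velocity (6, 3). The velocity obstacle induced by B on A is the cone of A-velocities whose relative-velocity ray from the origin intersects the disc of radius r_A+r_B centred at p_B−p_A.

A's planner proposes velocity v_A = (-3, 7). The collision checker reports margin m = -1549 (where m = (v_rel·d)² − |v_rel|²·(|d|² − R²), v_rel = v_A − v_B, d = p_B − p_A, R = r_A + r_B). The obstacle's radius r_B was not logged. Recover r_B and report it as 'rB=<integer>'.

m = -1549
d = (-7, 11);  v_rel = (-9, 4),  |v_rel|² = 97
v_rel×d = (-9)·(11) − (4)·(-7) = -71
since m = R²·97 − (-71)²:  R² = (5041 + -1549) / 97 = 36
R = √36 = 6  ⇒  r_B = 6 − 3 = 3

rB=3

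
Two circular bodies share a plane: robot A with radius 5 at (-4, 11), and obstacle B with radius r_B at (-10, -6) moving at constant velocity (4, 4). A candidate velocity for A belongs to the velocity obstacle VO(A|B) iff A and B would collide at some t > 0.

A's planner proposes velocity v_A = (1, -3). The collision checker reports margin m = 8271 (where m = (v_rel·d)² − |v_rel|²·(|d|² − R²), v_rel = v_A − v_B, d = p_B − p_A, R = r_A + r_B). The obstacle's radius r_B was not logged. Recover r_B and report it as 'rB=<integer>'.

m = 8271
d = (-6, -17);  v_rel = (-3, -7),  |v_rel|² = 58
v_rel×d = (-3)·(-17) − (-7)·(-6) = 9
since m = R²·58 − 9²:  R² = (81 + 8271) / 58 = 144
R = √144 = 12  ⇒  r_B = 12 − 5 = 7

rB=7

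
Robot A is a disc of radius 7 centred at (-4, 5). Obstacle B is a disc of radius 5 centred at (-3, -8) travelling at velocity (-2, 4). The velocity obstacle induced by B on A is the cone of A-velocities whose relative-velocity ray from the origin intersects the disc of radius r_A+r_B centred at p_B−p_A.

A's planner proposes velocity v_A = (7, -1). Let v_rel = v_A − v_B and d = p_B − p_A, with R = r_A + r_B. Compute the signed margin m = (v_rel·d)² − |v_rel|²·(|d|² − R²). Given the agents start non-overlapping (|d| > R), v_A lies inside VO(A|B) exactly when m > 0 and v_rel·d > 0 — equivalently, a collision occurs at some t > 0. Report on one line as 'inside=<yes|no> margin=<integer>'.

d = (1, -13),  |d|² = 170;  R = 7+5 = 12,  c = 170−12² = 26
v_rel = (9, -5),  |v_rel|² = 106;  v_rel·d = (9)·(1) + (-5)·(-13) = 74
106·t² − 148·t + 26 = 0  ⇒  m = 74² − 106·26 = 2720
m = 2720 > 0,  v_rel·d = 74 > 0  ⇒  inside

inside=yes margin=2720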